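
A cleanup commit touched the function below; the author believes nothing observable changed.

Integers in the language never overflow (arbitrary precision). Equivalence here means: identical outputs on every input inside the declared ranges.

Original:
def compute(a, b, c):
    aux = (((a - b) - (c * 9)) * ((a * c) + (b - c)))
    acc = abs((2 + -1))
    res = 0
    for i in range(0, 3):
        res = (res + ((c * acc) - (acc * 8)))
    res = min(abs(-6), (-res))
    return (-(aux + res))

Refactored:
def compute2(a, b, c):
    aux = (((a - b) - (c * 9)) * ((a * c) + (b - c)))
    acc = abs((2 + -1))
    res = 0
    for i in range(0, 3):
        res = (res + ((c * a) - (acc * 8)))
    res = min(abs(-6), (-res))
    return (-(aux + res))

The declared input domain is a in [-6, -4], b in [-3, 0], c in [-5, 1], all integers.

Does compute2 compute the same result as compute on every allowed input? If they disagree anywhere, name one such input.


Try a=-6, b=-3, c=-5.
compute: aux = 1344; acc = 1; res = 0; [i=0]; res = -13; [i=1]; res = -26; [i=2]; res = -39; res = 6; return -1350
compute2: aux = 1344; acc = 1; res = 0; [i=0]; res = 22; [i=1]; res = 44; [i=2]; res = 66; res = -66; return -1278
-1350 vs -1278 — the two versions disagree here.
verdict: not equivalent; witness: a=-6, b=-3, c=-5


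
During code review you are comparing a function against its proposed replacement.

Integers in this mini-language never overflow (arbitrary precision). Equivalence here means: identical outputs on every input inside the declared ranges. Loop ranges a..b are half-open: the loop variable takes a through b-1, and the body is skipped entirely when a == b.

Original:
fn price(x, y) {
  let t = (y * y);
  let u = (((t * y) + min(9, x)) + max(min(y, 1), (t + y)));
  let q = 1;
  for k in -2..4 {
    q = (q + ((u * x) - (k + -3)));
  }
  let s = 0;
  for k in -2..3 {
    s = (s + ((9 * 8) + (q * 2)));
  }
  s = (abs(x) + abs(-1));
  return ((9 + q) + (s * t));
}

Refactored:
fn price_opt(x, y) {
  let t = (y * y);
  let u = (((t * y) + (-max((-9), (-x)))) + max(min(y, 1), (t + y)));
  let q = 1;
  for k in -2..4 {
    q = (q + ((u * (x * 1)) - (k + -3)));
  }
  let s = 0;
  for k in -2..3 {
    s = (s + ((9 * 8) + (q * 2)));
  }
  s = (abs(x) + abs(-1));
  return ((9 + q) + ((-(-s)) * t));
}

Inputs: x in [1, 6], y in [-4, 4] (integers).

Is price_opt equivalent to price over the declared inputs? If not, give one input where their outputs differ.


This is a faithful refactor — arithmetic usage differs, and min/max/abs usage differs, and constant usage differs, but the computed results match everywhere.
One worked example (x=2, y=-2) — price: t=4, then u=-4, then q=1, then (k=-2), then q=-2, then (k=-1), then q=-6, then (k=0), then q=-11, then (k=1), then q=-17, then (k=2), then q=-24, then (k=3), then q=-32, then s=0, then (k=-2), then s=8, then (k=-1), then s=16, then (k=0), then s=24, then (k=1), then s=32, then (k=2), then s=40, then s=3, then returns -11; price_opt: t=4, then u=-4, then q=1, then (k=-2), then q=-2, then (k=-1), then q=-6, then (k=0), then q=-11, then (k=1), then q=-17, then (k=2), then q=-24, then (k=3), then q=-32, then s=0, then (k=-2), then s=8, then (k=-1), then s=16, then (k=0), then s=24, then (k=1), then s=32, then (k=2), then s=40, then s=3, then returns -11; agreement on -11.
Across all 54 domain points the two functions coincide.
verdict: equivalent


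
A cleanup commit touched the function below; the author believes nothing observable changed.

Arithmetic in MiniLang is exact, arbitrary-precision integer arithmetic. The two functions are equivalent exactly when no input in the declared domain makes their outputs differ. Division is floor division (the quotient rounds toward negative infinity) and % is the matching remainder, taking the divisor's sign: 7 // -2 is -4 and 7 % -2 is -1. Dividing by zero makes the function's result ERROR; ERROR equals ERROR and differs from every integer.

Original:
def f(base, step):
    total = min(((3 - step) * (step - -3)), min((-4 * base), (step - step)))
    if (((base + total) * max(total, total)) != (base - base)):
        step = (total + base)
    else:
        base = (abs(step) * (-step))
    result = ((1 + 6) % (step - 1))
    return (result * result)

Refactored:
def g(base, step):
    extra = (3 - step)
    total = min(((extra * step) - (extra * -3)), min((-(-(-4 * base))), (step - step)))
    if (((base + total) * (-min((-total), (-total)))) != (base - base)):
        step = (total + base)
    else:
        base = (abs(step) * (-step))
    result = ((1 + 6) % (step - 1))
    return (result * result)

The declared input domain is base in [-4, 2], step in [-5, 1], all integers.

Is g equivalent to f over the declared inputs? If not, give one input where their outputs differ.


Side by side, the visible changes include: min/max/abs usage differs, local variable names differ, statement counts differ, arithmetic usage differs.
As a probe, take base=1, step=-1: f runs total becomes -4; next (((base + total) * max(total, total)) != (base - base)) evaluates to true; next step becomes -3; next result becomes -1; next final value 1; g runs extra becomes 4; next total becomes -4; next (((base + total) * (-min((-total), (-total)))) != (base - base)) evaluates to true; next step becomes -3; next result becomes -1; next final value 1; both end at 1.
Across all 49 domain points the two functions coincide.
verdict: equivalent


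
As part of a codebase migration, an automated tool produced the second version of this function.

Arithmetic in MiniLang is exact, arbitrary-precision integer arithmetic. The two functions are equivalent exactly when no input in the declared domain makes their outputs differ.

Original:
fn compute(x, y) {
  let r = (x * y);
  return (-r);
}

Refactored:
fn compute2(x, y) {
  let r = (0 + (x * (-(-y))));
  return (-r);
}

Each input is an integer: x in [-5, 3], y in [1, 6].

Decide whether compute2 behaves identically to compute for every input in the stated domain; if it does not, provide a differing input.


The two are interchangeable: arithmetic usage differs; also constant usage differs, and every declared input agrees.
Tracing x=-1, y=3: compute: r=-3, then returns 3 | compute2: r=-3, then returns 3 — matching result 3.
Across all 54 domain points the two functions coincide.
verdict: equivalent


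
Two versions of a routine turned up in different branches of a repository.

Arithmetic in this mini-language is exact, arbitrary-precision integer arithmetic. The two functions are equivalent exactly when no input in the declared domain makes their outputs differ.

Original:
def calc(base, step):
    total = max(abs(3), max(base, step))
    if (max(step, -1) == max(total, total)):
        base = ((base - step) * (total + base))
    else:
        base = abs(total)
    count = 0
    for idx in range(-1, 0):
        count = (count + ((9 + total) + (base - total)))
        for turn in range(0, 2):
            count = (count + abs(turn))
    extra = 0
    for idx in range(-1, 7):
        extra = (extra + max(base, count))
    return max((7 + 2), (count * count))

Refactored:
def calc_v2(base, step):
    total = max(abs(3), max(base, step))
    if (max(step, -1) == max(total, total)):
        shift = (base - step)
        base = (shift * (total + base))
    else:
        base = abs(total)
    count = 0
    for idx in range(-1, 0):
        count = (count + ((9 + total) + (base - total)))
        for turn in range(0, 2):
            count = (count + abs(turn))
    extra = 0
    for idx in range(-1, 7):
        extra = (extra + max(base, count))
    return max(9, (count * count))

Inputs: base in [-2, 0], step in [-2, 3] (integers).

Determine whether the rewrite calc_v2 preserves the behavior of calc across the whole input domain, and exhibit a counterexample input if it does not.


Reading the diff, among the changes: constant usage differs; also arithmetic usage differs; also local variable names differ; also statement counts differ.
One worked example (base=-2, step=1) — calc: total := 3 | (max(step, -1) == max(total, total)): false | base := 3 | count := 0 | iter idx=-1: | count := 12 | iter turn=0: | count := 12 | iter turn=1: | count := 13 | extra := 0 | iter idx=-1: | extra := 13 | iter idx=0: | extra := 26 | iter idx=1: | extra := 39 | iter idx=2: | extra := 52 | iter idx=3: | extra := 65 | iter idx=4: | extra := 78 | iter idx=5: | extra := 91 | iter idx=6: | extra := 104 | result 169; calc_v2: total := 3 | (max(step, -1) == max(total, total)): false | base := 3 | count := 0 | iter idx=-1: | count := 12 | iter turn=0: | count := 12 | iter turn=1: | count := 13 | extra := 0 | iter idx=-1: | extra := 13 | iter idx=0: | extra := 26 | iter idx=1: | extra := 39 | iter idx=2: | extra := 52 | iter idx=3: | extra := 65 | iter idx=4: | extra := 78 | iter idx=5: | extra := 91 | iter idx=6: | extra := 104 | result 169; agreement on 169.
Checked all 18 inputs in the declared domain: the outputs agree on every one.
verdict: equivalent


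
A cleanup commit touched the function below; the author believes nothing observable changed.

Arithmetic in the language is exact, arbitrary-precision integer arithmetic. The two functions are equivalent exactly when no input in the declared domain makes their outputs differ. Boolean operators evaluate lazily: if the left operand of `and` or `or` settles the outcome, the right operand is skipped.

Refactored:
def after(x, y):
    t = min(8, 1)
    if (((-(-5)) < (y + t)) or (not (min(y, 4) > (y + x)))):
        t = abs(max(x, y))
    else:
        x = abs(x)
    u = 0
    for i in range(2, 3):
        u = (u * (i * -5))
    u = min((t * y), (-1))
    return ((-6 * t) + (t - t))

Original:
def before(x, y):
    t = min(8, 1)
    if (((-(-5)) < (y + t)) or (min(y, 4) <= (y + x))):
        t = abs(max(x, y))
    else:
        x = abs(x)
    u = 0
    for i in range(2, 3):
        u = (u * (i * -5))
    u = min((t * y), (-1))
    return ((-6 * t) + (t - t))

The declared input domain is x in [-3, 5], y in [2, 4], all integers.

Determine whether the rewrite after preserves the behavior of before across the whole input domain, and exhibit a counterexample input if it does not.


Side by side, the visible changes include: comparison usage differs; boolean connective usage differs.
As a probe, take x=0, y=2: before runs t = 1; (((-(-5)) < (y + t)) or (min(y, 4) <= (y + x))) -> true; t = 2; u = 0; [i=2]; u = 0; u = -1; return -12; after runs t = 1; (((-(-5)) < (y + t)) or (not (min(y, 4) > (y + x)))) -> true; t = 2; u = 0; [i=2]; u = 0; u = -1; return -12; both end at -12.
Every one of the 27 inputs gives matching results.
verdict: equivalent


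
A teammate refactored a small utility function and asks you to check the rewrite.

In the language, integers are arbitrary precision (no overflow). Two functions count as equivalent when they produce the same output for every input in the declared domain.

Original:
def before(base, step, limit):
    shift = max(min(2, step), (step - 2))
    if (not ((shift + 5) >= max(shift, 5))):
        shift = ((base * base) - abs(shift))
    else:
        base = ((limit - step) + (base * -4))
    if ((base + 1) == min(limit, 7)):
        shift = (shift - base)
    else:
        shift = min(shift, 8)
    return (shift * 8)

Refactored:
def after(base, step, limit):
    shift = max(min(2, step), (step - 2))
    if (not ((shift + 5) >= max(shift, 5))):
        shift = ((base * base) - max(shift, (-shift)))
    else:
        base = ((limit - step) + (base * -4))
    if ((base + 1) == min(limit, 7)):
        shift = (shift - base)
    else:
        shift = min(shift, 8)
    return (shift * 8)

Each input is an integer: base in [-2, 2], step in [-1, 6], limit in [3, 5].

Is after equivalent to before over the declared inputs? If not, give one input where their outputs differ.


This is a faithful refactor — min/max/abs usage differs, but the computed results match everywhere.
As a probe, take base=1, step=5, limit=3: before runs shift := 3 | (not ((shift + 5) >= max(shift, 5))): false | base := -6 | ((base + 1) == min(limit, 7)): false | shift := 3 | result 24; after runs shift := 3 | (not ((shift + 5) >= max(shift, 5))): false | base := -6 | ((base + 1) == min(limit, 7)): false | shift := 3 | result 24; both end at 24.
Checked all 120 inputs in the declared domain: the outputs agree on every one.
verdict: equivalent


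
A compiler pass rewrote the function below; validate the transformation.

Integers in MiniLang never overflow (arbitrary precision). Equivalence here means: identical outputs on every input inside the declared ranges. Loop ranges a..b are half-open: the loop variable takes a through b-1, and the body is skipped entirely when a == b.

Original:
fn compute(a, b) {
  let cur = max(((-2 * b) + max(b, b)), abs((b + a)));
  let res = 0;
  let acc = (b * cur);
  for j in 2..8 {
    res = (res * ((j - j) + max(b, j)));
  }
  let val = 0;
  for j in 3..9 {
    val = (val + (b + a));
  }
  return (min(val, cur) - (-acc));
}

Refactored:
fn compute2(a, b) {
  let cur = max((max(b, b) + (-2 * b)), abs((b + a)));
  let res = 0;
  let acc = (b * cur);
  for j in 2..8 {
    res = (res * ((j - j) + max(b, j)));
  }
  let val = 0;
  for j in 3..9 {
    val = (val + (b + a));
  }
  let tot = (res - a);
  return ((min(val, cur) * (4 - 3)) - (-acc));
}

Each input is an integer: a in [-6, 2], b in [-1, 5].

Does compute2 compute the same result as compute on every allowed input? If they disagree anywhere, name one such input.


Differences: statement counts differ, arithmetic usage differs, local variable names differ, constant usage differs — yet all 63 inputs agree.
verdict: equivalent


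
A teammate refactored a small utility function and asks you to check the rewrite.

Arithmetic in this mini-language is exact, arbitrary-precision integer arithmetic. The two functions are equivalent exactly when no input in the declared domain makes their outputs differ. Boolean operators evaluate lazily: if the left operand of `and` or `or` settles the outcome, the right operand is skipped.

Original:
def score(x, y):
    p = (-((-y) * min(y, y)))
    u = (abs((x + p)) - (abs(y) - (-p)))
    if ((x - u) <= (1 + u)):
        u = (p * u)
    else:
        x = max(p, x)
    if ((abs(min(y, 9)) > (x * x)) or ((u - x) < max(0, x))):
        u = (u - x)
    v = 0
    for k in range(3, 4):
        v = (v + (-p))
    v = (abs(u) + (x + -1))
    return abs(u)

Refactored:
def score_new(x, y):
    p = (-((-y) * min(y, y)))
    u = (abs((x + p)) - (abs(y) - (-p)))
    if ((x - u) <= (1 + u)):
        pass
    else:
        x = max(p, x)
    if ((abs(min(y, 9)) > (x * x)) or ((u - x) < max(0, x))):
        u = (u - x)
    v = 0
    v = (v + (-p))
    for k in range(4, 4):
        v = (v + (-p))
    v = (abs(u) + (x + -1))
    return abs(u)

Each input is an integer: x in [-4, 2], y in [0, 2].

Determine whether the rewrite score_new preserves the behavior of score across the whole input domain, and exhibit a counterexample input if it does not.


Try x=-4, y=0.
score: p=0, then u=4, then ((x - u) <= (1 + u)) is true, then u=0, then ((abs(min(y, 9)) > (x * x)) or ((u - x) < max(0, x))) is false, then v=0, then (k=3), then v=0, then v=-5, then returns 0
score_new: p=0, then u=4, then ((x - u) <= (1 + u)) is true, then ((abs(min(y, 9)) > (x * x)) or ((u - x) < max(0, x))) is false, then v=0, then v=0, then the loop over k runs zero times, then v=-1, then returns 4
0 against 4: the behavior changed.
verdict: not equivalent; witness: x=-4, y=0


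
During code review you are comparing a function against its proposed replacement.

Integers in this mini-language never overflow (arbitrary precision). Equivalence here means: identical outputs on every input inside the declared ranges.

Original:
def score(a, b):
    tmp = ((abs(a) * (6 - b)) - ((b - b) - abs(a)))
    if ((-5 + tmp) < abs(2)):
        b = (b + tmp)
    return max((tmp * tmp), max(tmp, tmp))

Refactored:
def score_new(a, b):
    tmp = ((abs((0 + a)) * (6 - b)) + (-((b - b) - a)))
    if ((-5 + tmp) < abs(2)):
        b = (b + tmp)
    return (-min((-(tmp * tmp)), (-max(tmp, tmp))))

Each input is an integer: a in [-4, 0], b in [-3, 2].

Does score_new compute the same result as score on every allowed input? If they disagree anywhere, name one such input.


Run the pair on a=-4, b=-3.
score: tmp=40, then ((-5 + tmp) < abs(2)) is false, then returns 1600
score_new: tmp=32, then ((-5 + tmp) < abs(2)) is false, then returns 1024
1600 against 1024: the behavior changed.
verdict: not equivalent; witness: a=-4, b=-3


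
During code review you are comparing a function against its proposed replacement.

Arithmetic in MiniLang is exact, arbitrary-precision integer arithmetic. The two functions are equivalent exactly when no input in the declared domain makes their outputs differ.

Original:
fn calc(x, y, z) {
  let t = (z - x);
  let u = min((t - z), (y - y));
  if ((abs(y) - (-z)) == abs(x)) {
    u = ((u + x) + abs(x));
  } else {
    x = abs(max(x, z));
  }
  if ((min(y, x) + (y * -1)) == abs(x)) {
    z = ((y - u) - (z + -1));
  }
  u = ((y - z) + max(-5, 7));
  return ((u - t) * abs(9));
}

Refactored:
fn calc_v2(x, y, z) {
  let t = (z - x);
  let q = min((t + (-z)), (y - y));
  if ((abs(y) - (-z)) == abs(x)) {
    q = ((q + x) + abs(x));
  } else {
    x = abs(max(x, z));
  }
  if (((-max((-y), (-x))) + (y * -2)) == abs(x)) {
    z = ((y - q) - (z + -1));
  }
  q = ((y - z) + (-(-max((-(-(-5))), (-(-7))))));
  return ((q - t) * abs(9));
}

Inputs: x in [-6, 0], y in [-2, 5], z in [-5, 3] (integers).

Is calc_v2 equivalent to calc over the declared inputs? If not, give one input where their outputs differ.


Input x=-6, y=-2, z=-2: 27 from calc versus 0 from calc_v2.
verdict: not equivalent; witness: x=-6, y=-2, z=-2


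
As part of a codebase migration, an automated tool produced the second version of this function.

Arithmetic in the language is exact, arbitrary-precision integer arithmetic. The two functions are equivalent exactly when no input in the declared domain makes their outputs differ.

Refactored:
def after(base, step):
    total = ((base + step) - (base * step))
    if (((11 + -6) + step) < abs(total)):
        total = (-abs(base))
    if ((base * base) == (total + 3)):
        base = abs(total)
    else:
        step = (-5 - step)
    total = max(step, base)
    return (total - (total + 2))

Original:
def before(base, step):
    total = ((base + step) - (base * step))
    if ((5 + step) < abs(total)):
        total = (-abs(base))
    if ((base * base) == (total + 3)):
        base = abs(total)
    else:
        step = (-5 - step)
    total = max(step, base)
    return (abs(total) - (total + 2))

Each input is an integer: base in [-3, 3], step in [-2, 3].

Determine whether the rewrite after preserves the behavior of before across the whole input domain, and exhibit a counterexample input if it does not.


Consider the input base=-3, step=-2.
before: total becomes -11; next ((5 + step) < abs(total)) evaluates to true; next total becomes -3; next ((base * base) == (total + 3)) evaluates to false; next step becomes -3; next total becomes -3; next final value 4
after: total becomes -11; next (((11 + -6) + step) < abs(total)) evaluates to true; next total becomes -3; next ((base * base) == (total + 3)) evaluates to false; next step becomes -3; next total becomes -3; next final value -2
4 and -2 differ, so these are not the same function on this domain.
verdict: not equivalent; witness: base=-3, step=-2


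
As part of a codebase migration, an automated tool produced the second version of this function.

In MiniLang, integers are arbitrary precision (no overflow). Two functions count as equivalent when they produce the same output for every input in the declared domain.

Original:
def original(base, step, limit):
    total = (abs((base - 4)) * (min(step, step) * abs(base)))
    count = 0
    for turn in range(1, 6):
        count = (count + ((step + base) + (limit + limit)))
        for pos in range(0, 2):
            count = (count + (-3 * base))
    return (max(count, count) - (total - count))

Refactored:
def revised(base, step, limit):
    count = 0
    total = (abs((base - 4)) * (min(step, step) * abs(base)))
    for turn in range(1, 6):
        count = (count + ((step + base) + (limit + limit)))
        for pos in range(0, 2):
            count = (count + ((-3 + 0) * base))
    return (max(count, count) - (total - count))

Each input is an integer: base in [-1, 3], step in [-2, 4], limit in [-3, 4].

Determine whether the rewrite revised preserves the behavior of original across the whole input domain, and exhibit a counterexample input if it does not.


This is a faithful refactor — arithmetic usage differs, and constant usage differs, but the computed results match everywhere.
Tracing base=1, step=-1, limit=1: original: total becomes -3; next count becomes 0; next at turn=1:; next count becomes 2; next at pos=0:; next count becomes -1; next at pos=1:; next count becomes -4; next at turn=2:; next count becomes -2; next at pos=0:; next count becomes -5; next at pos=1:; next count becomes -8; next at turn=3:; next count becomes -6; next at pos=0:; next count becomes -9; next at pos=1:; next count becomes -12; next at turn=4:; next count becomes -10; next at pos=0:; next count becomes -13; next at pos=1:; next count becomes -16; next at turn=5:; next count becomes -14; next at pos=0:; next count becomes -17; next at pos=1:; next count becomes -20; next final value -37 | revised: count becomes 0; next total becomes -3; next at turn=1:; next count becomes 2; next at pos=0:; next count becomes -1; next at pos=1:; next count becomes -4; next at turn=2:; next count becomes -2; next at pos=0:; next count becomes -5; next at pos=1:; next count becomes -8; next at turn=3:; next count becomes -6; next at pos=0:; next count becomes -9; next at pos=1:; next count becomes -12; next at turn=4:; next count becomes -10; next at pos=0:; next count becomes -13; next at pos=1:; next count becomes -16; next at turn=5:; next count becomes -14; next at pos=0:; next count becomes -17; next at pos=1:; next count becomes -20; next final value -37 — matching result -37.
Across all 280 domain points the two functions coincide.
verdict: equivalent


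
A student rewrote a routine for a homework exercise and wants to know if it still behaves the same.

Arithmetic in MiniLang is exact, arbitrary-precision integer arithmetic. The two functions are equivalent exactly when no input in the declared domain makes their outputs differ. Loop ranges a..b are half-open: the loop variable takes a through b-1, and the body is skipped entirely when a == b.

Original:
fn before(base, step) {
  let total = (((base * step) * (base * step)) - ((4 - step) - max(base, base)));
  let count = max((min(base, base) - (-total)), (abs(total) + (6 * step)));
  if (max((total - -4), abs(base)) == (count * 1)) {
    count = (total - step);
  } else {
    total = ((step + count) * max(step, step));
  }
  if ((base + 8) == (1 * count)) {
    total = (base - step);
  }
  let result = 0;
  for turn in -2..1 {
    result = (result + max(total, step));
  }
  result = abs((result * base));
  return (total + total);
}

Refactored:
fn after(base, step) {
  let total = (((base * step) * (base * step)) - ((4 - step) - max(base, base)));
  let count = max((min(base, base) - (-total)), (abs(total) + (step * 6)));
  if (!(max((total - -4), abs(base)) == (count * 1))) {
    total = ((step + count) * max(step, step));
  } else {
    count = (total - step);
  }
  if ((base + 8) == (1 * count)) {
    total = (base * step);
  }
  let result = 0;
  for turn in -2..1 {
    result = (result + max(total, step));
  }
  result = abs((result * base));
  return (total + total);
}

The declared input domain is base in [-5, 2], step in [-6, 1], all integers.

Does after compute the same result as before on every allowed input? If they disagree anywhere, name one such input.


Run the pair on base=-2, step=-2.
before: total=8, then count=6, then (max((total - -4), abs(base)) == (count * 1)) is false, then total=-8, then ((base + 8) == (1 * count)) is true, then total=0, then result=0, then (turn=-2), then result=0, then (turn=-1), then result=0, then (turn=0), then result=0, then result=0, then returns 0
after: total=8, then count=6, then (!(max((total - -4), abs(base)) == (count * 1))) is true, then total=-8, then ((base + 8) == (1 * count)) is true, then total=4, then result=0, then (turn=-2), then result=4, then (turn=-1), then result=8, then (turn=0), then result=12, then result=24, then returns 8
0 against 8: the behavior changed.
verdict: not equivalent; witness: base=-2, step=-2


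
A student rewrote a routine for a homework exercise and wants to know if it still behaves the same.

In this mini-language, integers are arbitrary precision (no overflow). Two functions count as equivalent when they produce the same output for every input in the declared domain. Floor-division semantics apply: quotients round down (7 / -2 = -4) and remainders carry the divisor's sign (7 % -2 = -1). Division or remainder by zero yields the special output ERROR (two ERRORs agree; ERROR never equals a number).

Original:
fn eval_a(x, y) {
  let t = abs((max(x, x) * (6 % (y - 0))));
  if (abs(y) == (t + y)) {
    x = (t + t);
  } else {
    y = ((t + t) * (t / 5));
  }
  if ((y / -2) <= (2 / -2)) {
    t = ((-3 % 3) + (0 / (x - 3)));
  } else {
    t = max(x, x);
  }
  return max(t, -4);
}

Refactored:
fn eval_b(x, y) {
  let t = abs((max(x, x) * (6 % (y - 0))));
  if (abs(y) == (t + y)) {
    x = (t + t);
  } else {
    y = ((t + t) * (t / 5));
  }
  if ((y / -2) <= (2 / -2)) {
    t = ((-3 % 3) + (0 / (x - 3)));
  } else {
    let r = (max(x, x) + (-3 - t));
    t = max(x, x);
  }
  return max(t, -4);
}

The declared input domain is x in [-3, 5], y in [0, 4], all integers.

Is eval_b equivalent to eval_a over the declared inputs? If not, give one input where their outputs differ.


This is a faithful refactor — constant usage differs, plus arithmetic usage differs, plus local variable names differ, plus min/max/abs usage differs, plus statement counts differ, but the computed results match everywhere.
As a probe, take x=5, y=3: eval_a runs t := 0 | (abs(y) == (t + y)): true | x := 0 | ((y / -2) <= (2 / -2)): true | t := 0 | result 0; eval_b runs t := 0 | (abs(y) == (t + y)): true | x := 0 | ((y / -2) <= (2 / -2)): true | t := 0 | result 0; both end at 0.
Checked all 45 inputs in the declared domain: the outputs agree on every one.
verdict: equivalent


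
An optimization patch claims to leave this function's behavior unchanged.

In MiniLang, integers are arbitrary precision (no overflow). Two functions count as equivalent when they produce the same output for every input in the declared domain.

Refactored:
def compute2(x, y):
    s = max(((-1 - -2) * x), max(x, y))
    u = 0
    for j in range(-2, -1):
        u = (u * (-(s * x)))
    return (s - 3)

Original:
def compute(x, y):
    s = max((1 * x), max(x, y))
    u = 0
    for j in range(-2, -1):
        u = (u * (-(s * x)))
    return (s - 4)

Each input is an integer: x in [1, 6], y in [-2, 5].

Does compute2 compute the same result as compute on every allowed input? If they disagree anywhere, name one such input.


There is a counterexample at x=1, y=-2: -3 on one side, -2 on the other.
compute: s=1, then u=0, then (j=-2), then u=0, then returns -3
compute2: s=1, then u=0, then (j=-2), then u=0, then returns -2
verdict: not equivalent; witness: x=1, y=-2


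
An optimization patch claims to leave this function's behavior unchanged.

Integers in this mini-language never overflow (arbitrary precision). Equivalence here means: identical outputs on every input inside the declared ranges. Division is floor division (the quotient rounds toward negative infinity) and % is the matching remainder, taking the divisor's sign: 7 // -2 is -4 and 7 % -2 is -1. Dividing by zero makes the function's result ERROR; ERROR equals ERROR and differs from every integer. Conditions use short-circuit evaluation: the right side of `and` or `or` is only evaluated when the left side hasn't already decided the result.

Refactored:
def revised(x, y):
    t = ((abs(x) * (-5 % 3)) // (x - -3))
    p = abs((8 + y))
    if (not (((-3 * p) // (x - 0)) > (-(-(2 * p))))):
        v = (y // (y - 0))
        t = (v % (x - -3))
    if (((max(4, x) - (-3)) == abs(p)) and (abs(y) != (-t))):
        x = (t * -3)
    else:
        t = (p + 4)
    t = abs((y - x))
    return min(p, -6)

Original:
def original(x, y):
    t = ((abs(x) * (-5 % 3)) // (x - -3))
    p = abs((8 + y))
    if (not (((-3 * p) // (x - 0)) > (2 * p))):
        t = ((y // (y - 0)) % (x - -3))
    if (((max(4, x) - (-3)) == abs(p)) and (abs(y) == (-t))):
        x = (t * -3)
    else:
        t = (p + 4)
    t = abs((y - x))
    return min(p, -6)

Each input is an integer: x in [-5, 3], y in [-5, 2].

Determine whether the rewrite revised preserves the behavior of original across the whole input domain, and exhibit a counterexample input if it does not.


Equivalent. Although `(abs(y) == (-t))` became `(abs(y) != (-t))`, no input in the stated domain can expose it.
An exhaustive pass over the 72 declared inputs shows identical outputs.
As a probe, take x=2, y=-5: original runs t = 0; p = 3; (not (((-3 * p) // (x - 0)) > (2 * p))) -> true; t = 1; (((max(4, x) - (-3)) == abs(p)) and (abs(y) == (-t))) -> false; t = 7; t = 7; return -6; revised runs t = 0; p = 3; (not (((-3 * p) // (x - 0)) > (-(-(2 * p))))) -> true; v = 1; t = 1; (((max(4, x) - (-3)) == abs(p)) and (abs(y) != (-t))) -> false; t = 7; t = 7; return -6; both end at -6.
verdict: equivalent


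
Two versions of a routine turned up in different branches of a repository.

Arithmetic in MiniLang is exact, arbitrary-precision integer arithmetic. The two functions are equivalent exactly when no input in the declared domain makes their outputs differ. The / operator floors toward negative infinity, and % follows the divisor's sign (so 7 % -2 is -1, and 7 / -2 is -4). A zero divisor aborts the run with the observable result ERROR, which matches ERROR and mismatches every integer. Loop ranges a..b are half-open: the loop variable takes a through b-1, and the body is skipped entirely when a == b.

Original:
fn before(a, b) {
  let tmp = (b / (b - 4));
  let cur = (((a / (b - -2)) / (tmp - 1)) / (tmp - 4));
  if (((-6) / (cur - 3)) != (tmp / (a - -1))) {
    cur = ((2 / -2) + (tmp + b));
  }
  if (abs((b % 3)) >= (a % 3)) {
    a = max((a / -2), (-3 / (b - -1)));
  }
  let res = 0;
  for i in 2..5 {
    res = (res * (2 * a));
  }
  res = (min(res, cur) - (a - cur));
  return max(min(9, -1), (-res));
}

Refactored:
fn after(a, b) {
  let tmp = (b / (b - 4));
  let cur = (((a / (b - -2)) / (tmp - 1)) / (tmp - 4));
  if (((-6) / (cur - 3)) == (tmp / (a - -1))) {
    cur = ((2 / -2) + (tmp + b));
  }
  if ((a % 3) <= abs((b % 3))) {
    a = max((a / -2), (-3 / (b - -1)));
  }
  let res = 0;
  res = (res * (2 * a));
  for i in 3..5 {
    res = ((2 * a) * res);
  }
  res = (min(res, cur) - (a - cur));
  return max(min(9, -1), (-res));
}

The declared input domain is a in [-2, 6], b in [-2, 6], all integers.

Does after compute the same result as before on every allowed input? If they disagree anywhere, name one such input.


The rewrite breaks on a=-2, b=1, where the results are 3 and 1.
before: tmp := -1 | cur := 0 | (((-6) / (cur - 3)) != (tmp / (a - -1))): true | cur := -1 | (abs((b % 3)) >= (a % 3)): true | a := 1 | res := 0 | iter i=2: | res := 0 | iter i=3: | res := 0 | iter i=4: | res := 0 | res := -3 | result 3
after: tmp := -1 | cur := 0 | (((-6) / (cur - 3)) == (tmp / (a - -1))): false | ((a % 3) <= abs((b % 3))): true | a := 1 | res := 0 | res := 0 | iter i=3: | res := 0 | iter i=4: | res := 0 | res := -1 | result 1
verdict: not equivalent; witness: a=-2, b=1


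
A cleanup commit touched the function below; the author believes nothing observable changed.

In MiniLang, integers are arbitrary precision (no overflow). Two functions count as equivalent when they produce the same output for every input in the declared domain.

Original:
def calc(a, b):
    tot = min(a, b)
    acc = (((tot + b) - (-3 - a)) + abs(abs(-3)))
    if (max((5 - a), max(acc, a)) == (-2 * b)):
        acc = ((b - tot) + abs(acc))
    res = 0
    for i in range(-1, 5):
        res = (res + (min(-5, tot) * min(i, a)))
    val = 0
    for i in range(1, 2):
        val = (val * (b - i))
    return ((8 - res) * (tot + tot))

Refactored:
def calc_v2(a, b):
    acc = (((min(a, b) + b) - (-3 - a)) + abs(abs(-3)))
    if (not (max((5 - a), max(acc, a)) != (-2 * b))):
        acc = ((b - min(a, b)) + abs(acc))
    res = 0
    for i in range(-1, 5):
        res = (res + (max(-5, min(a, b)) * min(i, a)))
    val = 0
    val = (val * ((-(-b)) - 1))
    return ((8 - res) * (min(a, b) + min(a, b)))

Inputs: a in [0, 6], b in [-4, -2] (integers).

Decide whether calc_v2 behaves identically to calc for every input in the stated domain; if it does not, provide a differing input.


Run the pair on a=0, b=-4.
calc: tot=-4, then acc=-2, then (max((5 - a), max(acc, a)) == (-2 * b)) is false, then res=0, then (i=-1), then res=5, then (i=0), then res=5, then (i=1), then res=5, then (i=2), then res=5, then (i=3), then res=5, then (i=4), then res=5, then val=0, then (i=1), then val=0, then returns -24
calc_v2: acc=-2, then (not (max((5 - a), max(acc, a)) != (-2 * b))) is false, then res=0, then (i=-1), then res=4, then (i=0), then res=4, then (i=1), then res=4, then (i=2), then res=4, then (i=3), then res=4, then (i=4), then res=4, then val=0, then val=0, then returns -32
-24 and -32 differ, so these are not the same function on this domain.
verdict: not equivalent; witness: a=0, b=-4


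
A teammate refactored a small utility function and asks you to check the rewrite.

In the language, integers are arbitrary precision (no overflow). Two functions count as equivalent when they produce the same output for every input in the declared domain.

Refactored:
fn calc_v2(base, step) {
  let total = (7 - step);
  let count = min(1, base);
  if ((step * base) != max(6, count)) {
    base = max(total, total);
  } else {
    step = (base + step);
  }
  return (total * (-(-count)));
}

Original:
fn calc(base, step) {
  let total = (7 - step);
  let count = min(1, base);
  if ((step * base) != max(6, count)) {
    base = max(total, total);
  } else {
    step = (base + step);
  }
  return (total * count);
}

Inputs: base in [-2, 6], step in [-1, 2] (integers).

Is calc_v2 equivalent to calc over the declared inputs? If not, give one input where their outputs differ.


This is a faithful refactor — same computation, different form, but the computed results match everywhere.
As a probe, take base=0, step=2: calc runs total=5, then count=0, then ((step * base) != max(6, count)) is true, then base=5, then returns 0; calc_v2 runs total=5, then count=0, then ((step * base) != max(6, count)) is true, then base=5, then returns 0; both end at 0.
Across all 36 domain points the two functions coincide.
verdict: equivalent


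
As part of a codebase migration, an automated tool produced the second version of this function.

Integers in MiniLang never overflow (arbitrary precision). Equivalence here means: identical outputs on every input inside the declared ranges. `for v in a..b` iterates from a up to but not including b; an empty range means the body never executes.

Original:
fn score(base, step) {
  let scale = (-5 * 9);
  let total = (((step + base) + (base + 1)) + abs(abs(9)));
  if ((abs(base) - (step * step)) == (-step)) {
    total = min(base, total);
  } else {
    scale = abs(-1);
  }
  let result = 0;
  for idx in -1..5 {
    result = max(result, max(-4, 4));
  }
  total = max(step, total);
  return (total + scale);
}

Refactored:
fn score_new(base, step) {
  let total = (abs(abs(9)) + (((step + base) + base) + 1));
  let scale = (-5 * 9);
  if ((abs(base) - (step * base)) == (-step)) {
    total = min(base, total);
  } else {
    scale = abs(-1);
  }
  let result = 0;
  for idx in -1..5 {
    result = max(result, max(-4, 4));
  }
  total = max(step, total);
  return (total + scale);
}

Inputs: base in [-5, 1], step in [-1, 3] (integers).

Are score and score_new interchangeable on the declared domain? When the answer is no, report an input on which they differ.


Not equivalent: base=-2, step=-1 separates them (-46 vs 6).
score: scale=-45, then total=5, then ((abs(base) - (step * step)) == (-step)) is true, then total=-2, then result=0, then (idx=-1), then result=4, then (idx=0), then result=4, then (idx=1), then result=4, then (idx=2), then result=4, then (idx=3), then result=4, then (idx=4), then result=4, then total=-1, then returns -46
score_new: total=5, then scale=-45, then ((abs(base) - (step * base)) == (-step)) is false, then scale=1, then result=0, then (idx=-1), then result=4, then (idx=0), then result=4, then (idx=1), then result=4, then (idx=2), then result=4, then (idx=3), then result=4, then (idx=4), then result=4, then total=5, then returns 6
verdict: not equivalent; witness: base=-2, step=-1


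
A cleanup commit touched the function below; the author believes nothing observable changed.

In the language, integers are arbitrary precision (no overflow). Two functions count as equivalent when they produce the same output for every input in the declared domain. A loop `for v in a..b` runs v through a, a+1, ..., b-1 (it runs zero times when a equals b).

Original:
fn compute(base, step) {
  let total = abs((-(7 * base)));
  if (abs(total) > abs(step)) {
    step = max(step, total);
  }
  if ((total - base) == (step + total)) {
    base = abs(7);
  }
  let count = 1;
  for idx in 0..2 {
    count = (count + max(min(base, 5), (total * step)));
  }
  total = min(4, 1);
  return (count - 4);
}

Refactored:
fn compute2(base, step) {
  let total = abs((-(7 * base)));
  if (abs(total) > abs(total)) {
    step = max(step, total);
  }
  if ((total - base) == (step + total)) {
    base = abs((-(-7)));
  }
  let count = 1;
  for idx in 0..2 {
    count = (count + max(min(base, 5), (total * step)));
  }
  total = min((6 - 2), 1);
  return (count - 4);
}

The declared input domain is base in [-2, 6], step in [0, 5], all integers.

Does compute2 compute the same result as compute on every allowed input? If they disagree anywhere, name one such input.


Take base=-2, step=0.
compute: total := 14 | (abs(total) > abs(step)): true | step := 14 | ((total - base) == (step + total)): false | count := 1 | iter idx=0: | count := 197 | iter idx=1: | count := 393 | total := 1 | result 389
compute2: total := 14 | (abs(total) > abs(total)): false | ((total - base) == (step + total)): false | count := 1 | iter idx=0: | count := 1 | iter idx=1: | count := 1 | total := 1 | result -3
389 vs -3 — the two versions disagree here.
verdict: not equivalent; witness: base=-2, step=0


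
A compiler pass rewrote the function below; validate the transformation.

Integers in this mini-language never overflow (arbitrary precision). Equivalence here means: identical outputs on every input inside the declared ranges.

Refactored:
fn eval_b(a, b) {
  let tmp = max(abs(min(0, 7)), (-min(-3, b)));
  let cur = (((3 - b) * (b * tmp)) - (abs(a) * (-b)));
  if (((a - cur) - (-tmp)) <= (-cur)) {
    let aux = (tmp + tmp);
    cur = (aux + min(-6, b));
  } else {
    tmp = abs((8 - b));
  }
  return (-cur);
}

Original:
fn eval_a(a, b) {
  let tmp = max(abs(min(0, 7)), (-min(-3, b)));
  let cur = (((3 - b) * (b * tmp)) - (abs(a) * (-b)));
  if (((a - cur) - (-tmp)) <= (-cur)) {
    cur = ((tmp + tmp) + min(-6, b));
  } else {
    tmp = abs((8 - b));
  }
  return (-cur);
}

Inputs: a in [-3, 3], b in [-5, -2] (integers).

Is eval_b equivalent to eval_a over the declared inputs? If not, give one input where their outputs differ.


Side by side, the visible changes include: statement counts differ; and local variable names differ.
Tracing a=3, b=-3: eval_a: tmp=3, then cur=-63, then (((a - cur) - (-tmp)) <= (-cur)) is false, then tmp=11, then returns 63 | eval_b: tmp=3, then cur=-63, then (((a - cur) - (-tmp)) <= (-cur)) is false, then tmp=11, then returns 63 — matching result 63.
Checked all 28 inputs in the declared domain: the outputs agree on every one.
verdict: equivalent


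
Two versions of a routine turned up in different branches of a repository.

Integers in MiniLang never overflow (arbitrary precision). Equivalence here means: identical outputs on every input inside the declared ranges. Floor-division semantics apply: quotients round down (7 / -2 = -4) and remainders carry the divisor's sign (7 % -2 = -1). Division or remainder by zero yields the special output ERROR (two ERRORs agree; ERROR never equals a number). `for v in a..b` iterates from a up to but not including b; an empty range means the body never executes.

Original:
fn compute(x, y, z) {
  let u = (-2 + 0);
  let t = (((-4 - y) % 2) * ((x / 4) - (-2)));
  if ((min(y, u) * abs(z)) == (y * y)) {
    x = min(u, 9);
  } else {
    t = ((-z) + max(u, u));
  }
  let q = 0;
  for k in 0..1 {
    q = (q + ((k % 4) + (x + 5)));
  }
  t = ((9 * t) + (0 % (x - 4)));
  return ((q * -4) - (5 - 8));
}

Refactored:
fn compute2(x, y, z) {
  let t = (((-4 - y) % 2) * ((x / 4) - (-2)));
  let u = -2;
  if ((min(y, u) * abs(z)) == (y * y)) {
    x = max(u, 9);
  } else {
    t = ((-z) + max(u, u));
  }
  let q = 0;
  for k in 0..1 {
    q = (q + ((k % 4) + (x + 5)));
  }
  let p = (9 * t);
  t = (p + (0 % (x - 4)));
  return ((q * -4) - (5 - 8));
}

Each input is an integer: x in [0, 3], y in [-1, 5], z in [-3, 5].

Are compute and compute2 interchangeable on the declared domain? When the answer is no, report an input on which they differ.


Take x=0, y=0, z=0.
compute: u = -2; t = 0; ((min(y, u) * abs(z)) == (y * y)) -> true; x = -2; q = 0; [k=0]; q = 3; t = 0; return -9
compute2: t = 0; u = -2; ((min(y, u) * abs(z)) == (y * y)) -> true; x = 9; q = 0; [k=0]; q = 14; p = 0; t = 0; return -53
-9 vs -53 — the two versions disagree here.
verdict: not equivalent; witness: x=0, y=0, z=0
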